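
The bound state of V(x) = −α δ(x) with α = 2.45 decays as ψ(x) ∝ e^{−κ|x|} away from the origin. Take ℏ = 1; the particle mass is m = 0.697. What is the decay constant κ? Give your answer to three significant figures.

κ = 1.71

Integrating the TISE across x = 0 gives the cusp condition ψ'(0⁺) − ψ'(0⁻) = −(2mα/ℏ²)ψ(0).
With ψ ∝ e^{−κ|x|} this yields −2κ = −2mα/ℏ², so κ = mα/ℏ² = 1.708.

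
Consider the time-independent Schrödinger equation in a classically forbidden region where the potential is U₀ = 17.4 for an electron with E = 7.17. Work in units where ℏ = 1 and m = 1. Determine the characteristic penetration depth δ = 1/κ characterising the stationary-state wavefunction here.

δ = 0.221

Since E < U₀ the TISE in this region is ψ'' = κ²ψ with κ = √(2m(U₀ − E))/ℏ.
κ = √(2 × 1 × 10.23) = 4.523. The penetration depth is δ = 1/κ = 0.221.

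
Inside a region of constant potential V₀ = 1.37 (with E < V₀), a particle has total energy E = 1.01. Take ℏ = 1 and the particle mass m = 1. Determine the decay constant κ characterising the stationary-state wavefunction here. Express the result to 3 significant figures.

Since E < V₀ the TISE in this region is ψ'' = κ²ψ with κ = √(2m(V₀ − E))/ℏ.
κ = √(2 × 1 × 0.36) = 0.8485.

κ = 0.849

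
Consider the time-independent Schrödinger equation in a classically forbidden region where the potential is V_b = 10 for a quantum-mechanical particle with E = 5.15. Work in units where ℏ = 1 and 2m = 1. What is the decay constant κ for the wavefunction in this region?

Since E < V_b the TISE in this region is ψ'' = κ²ψ with κ = √(2m(V_b − E))/ℏ.
κ = √(2 × 0.5 × 4.85) = 2.202.

κ = 2.20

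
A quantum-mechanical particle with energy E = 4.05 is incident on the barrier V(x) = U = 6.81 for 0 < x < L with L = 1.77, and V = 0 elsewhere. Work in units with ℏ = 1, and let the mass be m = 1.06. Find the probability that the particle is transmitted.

T = 0.000737

E < U: inside the barrier ψ ∝ e^{±κx} with κ = √(2m(U − E))/ℏ = 2.419.
κL = 4.281, sinh(κL) = 36.17.
Matching ψ, ψ′ at both faces gives T = [1 + U² sinh²(κL) / (4E(U − E))]⁻¹ = 1/1358 = 0.000737.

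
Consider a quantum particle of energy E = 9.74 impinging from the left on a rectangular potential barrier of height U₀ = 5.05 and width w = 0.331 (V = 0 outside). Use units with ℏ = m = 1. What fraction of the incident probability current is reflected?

E > U₀: inside the barrier k₂ = √(2m(E − U₀))/ℏ = 3.063, k₂w = 1.014.
T = [1 + U₀² sin²(k₂w) / (4E(E − U₀))]⁻¹ = 1/1.101 = 0.909.
R = 1 − T = 0.0914.

R = 0.0914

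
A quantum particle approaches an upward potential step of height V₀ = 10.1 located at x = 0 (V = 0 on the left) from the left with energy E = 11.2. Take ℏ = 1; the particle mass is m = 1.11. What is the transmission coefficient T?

T = 0.727

The wavenumbers are k₁ = √(2mE)/ℏ = 4.986 on the left and k₂ = √(2m(E − V₀))/ℏ = 1.563 on the right.
Continuity of ψ and ψ′ at the step yields the reflection amplitude r = (k₁ − k₂)/(k₁ + k₂) = 0.5228; thus R = |r|² = 0.2733, T = 0.7267.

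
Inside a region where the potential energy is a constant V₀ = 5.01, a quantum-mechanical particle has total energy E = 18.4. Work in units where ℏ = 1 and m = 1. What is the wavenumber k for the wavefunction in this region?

k = 5.17

With E > V₀ the solution is oscillatory, ψ ∝ e^{±ikx} with k = √(2m(E − V₀))/ℏ.
k = √(2 × 1 × 13.39) = 5.175.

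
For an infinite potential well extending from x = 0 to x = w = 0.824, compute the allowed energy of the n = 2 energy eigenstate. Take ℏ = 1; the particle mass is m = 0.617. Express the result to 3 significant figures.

E = 47.1

Requiring ψ(0) = ψ(w) = 0 quantises k = nπ/w, hence E_n = ℏ²k²/2m = n²π²ℏ²/(2mw²).
E_2 = 2² × π² / (2 × 0.617 × 0.824²) = 47.12.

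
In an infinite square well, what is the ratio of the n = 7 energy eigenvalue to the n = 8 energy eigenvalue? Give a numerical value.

Since E_n ∝ n², the ratio is (7/8)² = 0.765625.

0.765625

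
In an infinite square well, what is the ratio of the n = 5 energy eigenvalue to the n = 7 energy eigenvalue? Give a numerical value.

0.510204

E_n = n²π²ℏ²/(2mL²) so the ratio is n₂²/n₁² = 25/49 = 0.510204.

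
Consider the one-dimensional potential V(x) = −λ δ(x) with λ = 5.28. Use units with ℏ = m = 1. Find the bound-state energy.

For x ≠ 0 the bound state is ψ ∝ e^{−κ|x|}; integrating the TISE across the delta gives the cusp condition 2κ = 2mλ/ℏ², so κ = 5.280.
Then E = −ℏ²κ²/(2m) = −mλ²/(2ℏ²) = -13.94.

E = -13.9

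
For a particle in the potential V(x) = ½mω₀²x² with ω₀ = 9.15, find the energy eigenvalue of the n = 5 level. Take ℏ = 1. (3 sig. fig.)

E = 50.3

The oscillator eigenvalues are E_n = ℏω₀(n + ½), so E_5 = 9.15 × 5.5 = 50.33.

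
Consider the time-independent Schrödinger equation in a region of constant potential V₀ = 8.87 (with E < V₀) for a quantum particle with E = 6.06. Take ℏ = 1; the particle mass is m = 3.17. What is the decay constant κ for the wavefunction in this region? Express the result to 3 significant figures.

Since E < V₀ the TISE in this region is ψ'' = κ²ψ with κ = √(2m(V₀ − E))/ℏ.
κ = √(2 × 3.17 × 2.81) = 4.221.

κ = 4.22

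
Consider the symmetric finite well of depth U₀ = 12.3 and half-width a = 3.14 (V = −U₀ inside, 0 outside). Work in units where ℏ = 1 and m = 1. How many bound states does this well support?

Define the well-strength parameter z₀ = (a/ℏ)√(2mU₀) = 3.14 × √(2·1·12.3) = 15.57.
The even/odd transcendental equations gain one root per π/2 in z₀, giving N = 1 + ⌊2z₀/π⌋ = 1 + ⌊9.915⌋ = 10.

N = 10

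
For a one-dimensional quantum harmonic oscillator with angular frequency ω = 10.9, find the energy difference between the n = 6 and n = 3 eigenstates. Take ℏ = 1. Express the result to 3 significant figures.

ΔE = 32.7

E_n = ℏω(n + ½), so ΔE = (6 − 3) ℏω = 3 × 10.9 = 32.70.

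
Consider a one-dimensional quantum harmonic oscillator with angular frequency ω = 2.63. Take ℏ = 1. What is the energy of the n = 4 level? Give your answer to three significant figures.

E = 11.8

Using E_n = (n + ½)ℏω: E_4 = 4.5 × 2.63 = 11.84.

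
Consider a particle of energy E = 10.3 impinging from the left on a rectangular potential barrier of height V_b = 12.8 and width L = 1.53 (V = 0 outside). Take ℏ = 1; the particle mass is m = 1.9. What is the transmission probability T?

T = 0.000202

E < V_b: inside the barrier ψ ∝ e^{±κx} with κ = √(2m(V_b − E))/ℏ = 3.082.
κL = 4.716, sinh(κL) = 55.84.
Matching ψ, ψ′ at both faces gives T = [1 + V_b² sinh²(κL) / (4E(V_b − E))]⁻¹ = 1/4961 = 0.000202.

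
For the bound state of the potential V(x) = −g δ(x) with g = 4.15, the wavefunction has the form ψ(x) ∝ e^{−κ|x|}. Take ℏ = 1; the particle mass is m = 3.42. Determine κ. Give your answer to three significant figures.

κ = 14.2

Integrate −(ℏ²/2m)ψ'' − gδ(x)ψ = Eψ from −ε to +ε: the ψ'' term gives ψ'(0⁺) − ψ'(0⁻) and the δ term gives −(2mg/ℏ²)ψ(0).
With ψ ∝ e^{−κ|x|} this yields −2κ = −2mg/ℏ², so κ = mg/ℏ² = 14.19.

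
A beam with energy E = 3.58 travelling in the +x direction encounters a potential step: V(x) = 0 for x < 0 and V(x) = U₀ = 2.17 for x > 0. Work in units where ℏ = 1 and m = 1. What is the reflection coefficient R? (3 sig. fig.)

R = 0.0524

The wavenumbers are k₁ = √(2mE)/ℏ = 2.676 on the left and k₂ = √(2m(E − U₀))/ℏ = 1.679 on the right.
Continuity of ψ and ψ′ at the step yields the reflection amplitude r = (k₁ − k₂)/(k₁ + k₂) = 0.2288; thus R = |r|² = 0.05236, T = 0.9476.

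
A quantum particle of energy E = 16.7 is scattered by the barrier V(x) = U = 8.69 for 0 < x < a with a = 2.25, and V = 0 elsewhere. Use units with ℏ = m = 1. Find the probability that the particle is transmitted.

E > U: inside the barrier k₂ = √(2m(E − U))/ℏ = 4.002, k₂a = 9.006.
T = [1 + U² sin²(k₂a) / (4E(E − U))]⁻¹ = 1/1.023 = 0.977.

T = 0.977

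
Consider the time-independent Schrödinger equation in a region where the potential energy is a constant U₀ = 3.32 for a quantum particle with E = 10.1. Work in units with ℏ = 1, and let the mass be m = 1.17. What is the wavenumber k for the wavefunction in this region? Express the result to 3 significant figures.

With E > U₀ the solution is oscillatory, ψ ∝ e^{±ikx} with k = √(2m(E − U₀))/ℏ.
k = √(2 × 1.17 × 6.78) = 3.983.

k = 3.98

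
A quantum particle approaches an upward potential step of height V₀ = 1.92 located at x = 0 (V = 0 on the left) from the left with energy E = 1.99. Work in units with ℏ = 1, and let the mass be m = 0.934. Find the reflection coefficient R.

On each side the TISE gives plane waves with k = √(2m(E − V))/ℏ: k₁ = √(2·0.934·1.99) = 1.928, k₂ = √(2·0.934·0.07) = 0.3616.
Continuity of ψ and ψ′ at the step yields the reflection amplitude r = (k₁ − k₂)/(k₁ + k₂) = 0.6841; thus R = |r|² = 0.4680, T = 0.5320.

R = 0.468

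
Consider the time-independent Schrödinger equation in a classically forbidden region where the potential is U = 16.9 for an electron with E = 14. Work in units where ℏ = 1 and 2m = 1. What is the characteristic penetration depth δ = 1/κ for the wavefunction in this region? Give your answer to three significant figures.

Since E < U the TISE in this region is ψ'' = κ²ψ with κ = √(2m(U − E))/ℏ.
κ = √(2 × 0.5 × 2.9) = 1.703. The penetration depth is δ = 1/κ = 0.587.

δ = 0.587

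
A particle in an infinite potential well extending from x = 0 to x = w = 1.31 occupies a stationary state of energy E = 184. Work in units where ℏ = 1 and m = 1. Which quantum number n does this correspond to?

From E_n = n²π²ℏ²/(2mw²) invert to n = √(2mw²E)/(πℏ).
n = (1.31/π) × √(2 × 1 × 184) = 7.999 → n = 8.

n = 8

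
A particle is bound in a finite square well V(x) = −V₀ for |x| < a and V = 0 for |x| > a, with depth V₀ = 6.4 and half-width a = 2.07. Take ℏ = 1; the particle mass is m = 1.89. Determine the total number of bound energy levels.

N = 7

The dimensionless depth is z₀ = a√(2mV₀)/ℏ = 2.07 × √(24.19) = 10.18.
The even/odd transcendental equations gain one root per π/2 in z₀, giving N = 1 + ⌊2z₀/π⌋ = 1 + ⌊6.482⌋ = 7.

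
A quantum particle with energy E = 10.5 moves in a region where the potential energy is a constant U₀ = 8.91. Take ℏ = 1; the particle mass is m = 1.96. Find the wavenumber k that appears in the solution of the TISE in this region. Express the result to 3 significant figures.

With E > U₀ the solution is oscillatory, ψ ∝ e^{±ikx} with k = √(2m(E − U₀))/ℏ.
k = √(2 × 1.96 × 1.59) = 2.497.

k = 2.50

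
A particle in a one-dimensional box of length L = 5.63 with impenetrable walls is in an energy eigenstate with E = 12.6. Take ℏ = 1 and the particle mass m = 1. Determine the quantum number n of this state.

From E_n = n²π²ℏ²/(2mL²) invert to n = √(2mL²E)/(πℏ).
n = (5.63/π) × √(2 × 1 × 12.6) = 8.996 → n = 9.

n = 9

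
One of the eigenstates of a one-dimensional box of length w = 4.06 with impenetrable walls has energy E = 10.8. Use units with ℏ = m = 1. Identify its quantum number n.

n = 6

For an infinite well E_n = n²π²ℏ²/(2mw²), so n = (w/πℏ)√(2mE).
n = (4.06/π) × √(2 × 1 × 10.8) = 6.006 → n = 6.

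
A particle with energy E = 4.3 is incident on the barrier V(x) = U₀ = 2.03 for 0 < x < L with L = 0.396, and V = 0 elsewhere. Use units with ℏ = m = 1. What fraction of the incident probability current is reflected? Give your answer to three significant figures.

R = 0.0556

Above the barrier the interior wavenumber is k₂ = √(2m(E − U₀))/ℏ = 2.131, giving phase k₂L = 0.8438.
T = [1 + U₀² sin²(k₂L) / (4E(E − U₀))]⁻¹ = 1/1.059 = 0.944.
R = 1 − T = 0.0556.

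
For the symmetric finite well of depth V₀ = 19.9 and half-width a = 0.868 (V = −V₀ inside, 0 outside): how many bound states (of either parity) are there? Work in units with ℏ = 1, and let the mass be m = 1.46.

N = 5

Define the well-strength parameter z₀ = (a/ℏ)√(2mV₀) = 0.868 × √(2·1.46·19.9) = 6.617.
A new bound state (alternating even/odd) appears each time z₀ passes a multiple of π/2, so N = ⌊2z₀/π⌋ + 1 = ⌊4.212⌋ + 1 = 5.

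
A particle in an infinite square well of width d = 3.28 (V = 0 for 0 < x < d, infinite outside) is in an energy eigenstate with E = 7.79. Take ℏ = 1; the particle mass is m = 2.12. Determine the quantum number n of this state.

From E_n = n²π²ℏ²/(2md²) invert to n = √(2md²E)/(πℏ).
n = (3.28/π) × √(2 × 2.12 × 7.79) = 6.000 → n = 6.

n = 6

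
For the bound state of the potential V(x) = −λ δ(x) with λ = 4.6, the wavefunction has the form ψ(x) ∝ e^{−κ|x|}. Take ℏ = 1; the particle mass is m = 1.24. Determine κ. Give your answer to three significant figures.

κ = 5.70

Integrate −(ℏ²/2m)ψ'' − λδ(x)ψ = Eψ from −ε to +ε: the ψ'' term gives ψ'(0⁺) − ψ'(0⁻) and the δ term gives −(2mλ/ℏ²)ψ(0).
With ψ ∝ e^{−κ|x|} this yields −2κ = −2mλ/ℏ², so κ = mλ/ℏ² = 5.704.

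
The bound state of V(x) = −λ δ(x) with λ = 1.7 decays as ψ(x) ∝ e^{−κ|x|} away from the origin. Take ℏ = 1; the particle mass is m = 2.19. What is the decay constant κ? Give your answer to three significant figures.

Integrate −(ℏ²/2m)ψ'' − λδ(x)ψ = Eψ from −ε to +ε: the ψ'' term gives ψ'(0⁺) − ψ'(0⁻) and the δ term gives −(2mλ/ℏ²)ψ(0).
With ψ ∝ e^{−κ|x|} this yields −2κ = −2mλ/ℏ², so κ = mλ/ℏ² = 3.723.

κ = 3.72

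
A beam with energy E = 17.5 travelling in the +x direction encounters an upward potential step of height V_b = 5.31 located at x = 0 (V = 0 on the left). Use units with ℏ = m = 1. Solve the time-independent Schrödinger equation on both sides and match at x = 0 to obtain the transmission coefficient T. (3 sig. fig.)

T = 0.992

On each side the TISE gives plane waves with k = √(2m(E − V))/ℏ: k₁ = √(2·1·17.5) = 5.916, k₂ = √(2·1·12.19) = 4.938.
Matching ψ and ψ′ at x = 0 gives r = (k₁ − k₂)/(k₁ + k₂), so R = r² = 0.008127 and T = 1 − R = 0.9919.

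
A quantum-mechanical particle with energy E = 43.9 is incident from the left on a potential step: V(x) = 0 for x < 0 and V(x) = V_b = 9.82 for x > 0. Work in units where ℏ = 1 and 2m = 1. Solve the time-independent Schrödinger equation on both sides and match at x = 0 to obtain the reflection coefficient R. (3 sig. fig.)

R = 0.00400

On each side the TISE gives plane waves with k = √(2m(E − V))/ℏ: k₁ = √(2·½·43.9) = 6.626, k₂ = √(2·½·34.08) = 5.838.
Continuity of ψ and ψ′ at the step yields the reflection amplitude r = (k₁ − k₂)/(k₁ + k₂) = 0.06322; thus R = |r|² = 0.003996, T = 0.9960.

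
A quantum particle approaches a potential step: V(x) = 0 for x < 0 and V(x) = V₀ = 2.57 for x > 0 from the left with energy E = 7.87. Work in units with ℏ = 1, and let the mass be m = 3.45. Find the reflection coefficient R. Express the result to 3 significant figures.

The wavenumbers are k₁ = √(2mE)/ℏ = 7.369 on the left and k₂ = √(2m(E − V₀))/ℏ = 6.047 on the right.
Continuity of ψ and ψ′ at the step yields the reflection amplitude r = (k₁ − k₂)/(k₁ + k₂) = 0.09852; thus R = |r|² = 0.009706, T = 0.9903.

R = 0.00971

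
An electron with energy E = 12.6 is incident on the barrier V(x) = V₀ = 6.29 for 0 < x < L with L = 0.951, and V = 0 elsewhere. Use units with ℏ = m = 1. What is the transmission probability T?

T = 0.993

Above the barrier the interior wavenumber is k₂ = √(2m(E − V₀))/ℏ = 3.552, giving phase k₂L = 3.378.
Matching at both interfaces gives T⁻¹ = 1 + V₀² sin²(k₂L) / [4E(E − V₀)] = 1.007, hence T = 0.993.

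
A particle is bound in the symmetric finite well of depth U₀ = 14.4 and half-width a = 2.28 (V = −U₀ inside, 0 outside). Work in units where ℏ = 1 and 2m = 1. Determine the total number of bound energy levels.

The dimensionless depth is z₀ = a√(2mU₀)/ℏ = 2.28 × √(14.40) = 8.652.
A new bound state (alternating even/odd) appears each time z₀ passes a multiple of π/2, so N = ⌊2z₀/π⌋ + 1 = ⌊5.508⌋ + 1 = 6.

N = 6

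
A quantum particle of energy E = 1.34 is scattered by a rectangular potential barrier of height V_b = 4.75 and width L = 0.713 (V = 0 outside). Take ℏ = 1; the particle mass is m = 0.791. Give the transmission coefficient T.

T = 0.113

Since E < V_b the interior solution is evanescent with decay constant κ = √(2m(V_b − E))/ℏ = 2.323.
κL = 1.656, sinh(κL) = 2.524.
The exact tunnelling result is T⁻¹ = 1 + V_b² sinh²(κL) / [4E(V_b − E)] = 8.863, so T = 0.113.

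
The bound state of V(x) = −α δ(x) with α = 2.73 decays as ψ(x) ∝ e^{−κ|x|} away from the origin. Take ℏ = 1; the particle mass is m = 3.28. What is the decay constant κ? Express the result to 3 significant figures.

Integrate −(ℏ²/2m)ψ'' − αδ(x)ψ = Eψ from −ε to +ε: the ψ'' term gives ψ'(0⁺) − ψ'(0⁻) and the δ term gives −(2mα/ℏ²)ψ(0).
With ψ ∝ e^{−κ|x|} this yields −2κ = −2mα/ℏ², so κ = mα/ℏ² = 8.954.

κ = 8.95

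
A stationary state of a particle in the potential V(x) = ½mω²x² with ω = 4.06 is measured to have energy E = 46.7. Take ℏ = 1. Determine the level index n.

n = 11

Invert E_n = (n + ½)ℏω: n = E/ℏω − ½ = 11.002, so n = 11.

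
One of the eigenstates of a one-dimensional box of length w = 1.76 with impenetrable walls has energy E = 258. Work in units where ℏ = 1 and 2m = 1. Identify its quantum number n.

n = 9

From E_n = n²π²ℏ²/(2mw²) invert to n = √(2mw²E)/(πℏ).
n = (1.76/π) × √(2 × 0.5 × 258) = 8.999 → n = 9.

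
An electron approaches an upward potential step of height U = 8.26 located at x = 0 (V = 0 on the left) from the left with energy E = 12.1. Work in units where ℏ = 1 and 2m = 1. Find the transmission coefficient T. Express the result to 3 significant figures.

The wavenumbers are k₁ = √(2mE)/ℏ = 3.479 on the left and k₂ = √(2m(E − U))/ℏ = 1.960 on the right.
Continuity of ψ and ψ′ at the step yields the reflection amplitude r = (k₁ − k₂)/(k₁ + k₂) = 0.2793; thus R = |r|² = 0.07801, T = 0.9220.

T = 0.922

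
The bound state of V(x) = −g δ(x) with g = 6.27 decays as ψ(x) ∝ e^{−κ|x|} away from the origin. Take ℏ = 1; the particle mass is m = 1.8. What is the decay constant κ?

κ = 11.3

Integrate −(ℏ²/2m)ψ'' − gδ(x)ψ = Eψ from −ε to +ε: the ψ'' term gives ψ'(0⁺) − ψ'(0⁻) and the δ term gives −(2mg/ℏ²)ψ(0).
With ψ ∝ e^{−κ|x|} this yields −2κ = −2mg/ℏ², so κ = mg/ℏ² = 11.29.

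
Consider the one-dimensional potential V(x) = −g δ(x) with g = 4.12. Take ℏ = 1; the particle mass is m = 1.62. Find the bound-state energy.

The bound state is ψ(x) = √κ e^{−κ|x|}. The derivative jump ψ'(0⁺) − ψ'(0⁻) = −(2mg/ℏ²)ψ(0) fixes κ = mg/ℏ² = 6.674.
Then E = −ℏ²κ²/(2m) = −mg²/(2ℏ²) = -13.75.

E = -13.7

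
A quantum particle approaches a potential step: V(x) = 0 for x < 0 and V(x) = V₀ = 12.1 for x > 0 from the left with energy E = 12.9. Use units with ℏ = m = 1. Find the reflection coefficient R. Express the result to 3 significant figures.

R = 0.361

On each side the TISE gives plane waves with k = √(2m(E − V))/ℏ: k₁ = √(2·1·12.9) = 5.079, k₂ = √(2·1·0.8) = 1.265.
Matching ψ and ψ′ at x = 0 gives r = (k₁ − k₂)/(k₁ + k₂), so R = r² = 0.3615 and T = 1 − R = 0.6385.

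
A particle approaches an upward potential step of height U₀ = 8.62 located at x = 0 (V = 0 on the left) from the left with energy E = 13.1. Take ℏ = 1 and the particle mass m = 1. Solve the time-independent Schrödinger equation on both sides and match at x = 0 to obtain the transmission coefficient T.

On each side the TISE gives plane waves with k = √(2m(E − V))/ℏ: k₁ = √(2·1·13.1) = 5.119, k₂ = √(2·1·4.48) = 2.993.
Continuity of ψ and ψ′ at the step yields the reflection amplitude r = (k₁ − k₂)/(k₁ + k₂) = 0.2620; thus R = |r|² = 0.06864, T = 0.9314.

T = 0.931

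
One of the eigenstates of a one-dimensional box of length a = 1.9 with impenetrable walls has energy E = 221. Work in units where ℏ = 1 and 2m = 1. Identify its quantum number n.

From E_n = n²π²ℏ²/(2ma²) invert to n = √(2ma²E)/(πℏ).
n = (1.9/π) × √(2 × 0.5 × 221) = 8.991 → n = 9.

n = 9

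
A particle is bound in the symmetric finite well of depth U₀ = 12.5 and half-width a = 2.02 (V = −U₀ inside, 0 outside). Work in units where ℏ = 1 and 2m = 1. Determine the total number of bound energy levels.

The dimensionless depth is z₀ = a√(2mU₀)/ℏ = 2.02 × √(12.50) = 7.142.
The even/odd transcendental equations gain one root per π/2 in z₀, giving N = 1 + ⌊2z₀/π⌋ = 1 + ⌊4.547⌋ = 5.

N = 5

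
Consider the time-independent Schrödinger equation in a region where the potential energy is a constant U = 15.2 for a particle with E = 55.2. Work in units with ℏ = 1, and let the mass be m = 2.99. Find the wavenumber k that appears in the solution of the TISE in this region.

k = 15.5

With E > U the solution is oscillatory, ψ ∝ e^{±ikx} with k = √(2m(E − U))/ℏ.
k = √(2 × 2.99 × 40) = 15.47.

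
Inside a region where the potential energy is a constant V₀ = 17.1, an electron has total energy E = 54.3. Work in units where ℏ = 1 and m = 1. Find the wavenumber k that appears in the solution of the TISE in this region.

k = 8.63

With E > V₀ the solution is oscillatory, ψ ∝ e^{±ikx} with k = √(2m(E − V₀))/ℏ.
k = √(2 × 1 × 37.2) = 8.626.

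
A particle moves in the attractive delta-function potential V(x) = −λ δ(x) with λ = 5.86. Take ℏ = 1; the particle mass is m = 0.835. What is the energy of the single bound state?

For x ≠ 0 the bound state is ψ ∝ e^{−κ|x|}; integrating the TISE across the delta gives the cusp condition 2κ = 2mλ/ℏ², so κ = 4.893.
Then E = −ℏ²κ²/(2m) = −mλ²/(2ℏ²) = -14.34.

E = -14.3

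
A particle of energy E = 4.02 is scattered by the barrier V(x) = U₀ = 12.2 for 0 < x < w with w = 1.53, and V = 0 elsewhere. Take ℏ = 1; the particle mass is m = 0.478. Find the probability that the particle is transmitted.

Since E < U₀ the interior solution is evanescent with decay constant κ = √(2m(U₀ − E))/ℏ = 2.796.
κw = 4.279, sinh(κw) = 36.06.
Matching ψ, ψ′ at both faces gives T = [1 + U₀² sinh²(κw) / (4E(U₀ − E))]⁻¹ = 1/1472 = 0.000679.

T = 0.000679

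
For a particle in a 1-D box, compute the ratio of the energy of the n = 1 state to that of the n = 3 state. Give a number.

Since E_n ∝ n², the ratio is (1/3)² = 0.111111.

0.111111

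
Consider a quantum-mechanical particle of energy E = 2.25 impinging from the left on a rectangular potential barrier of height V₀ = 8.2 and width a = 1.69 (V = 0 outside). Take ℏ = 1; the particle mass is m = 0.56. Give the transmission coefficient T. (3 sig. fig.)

Since E < V₀ the interior solution is evanescent with decay constant κ = √(2m(V₀ − E))/ℏ = 2.581.
κa = 4.363, sinh(κa) = 39.23.
Matching ψ, ψ′ at both faces gives T = [1 + V₀² sinh²(κa) / (4E(V₀ − E))]⁻¹ = 1/1933 = 0.000517.

T = 0.000517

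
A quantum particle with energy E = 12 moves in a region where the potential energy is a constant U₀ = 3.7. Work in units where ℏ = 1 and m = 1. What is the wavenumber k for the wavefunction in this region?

With E > U₀ the solution is oscillatory, ψ ∝ e^{±ikx} with k = √(2m(E − U₀))/ℏ.
k = √(2 × 1 × 8.3) = 4.074.

k = 4.07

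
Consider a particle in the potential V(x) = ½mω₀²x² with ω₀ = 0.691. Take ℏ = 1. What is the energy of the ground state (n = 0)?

Using E_n = (n + ½)ℏω₀: E_0 = 0.5 × 0.691 = 0.3455.

E = 0.346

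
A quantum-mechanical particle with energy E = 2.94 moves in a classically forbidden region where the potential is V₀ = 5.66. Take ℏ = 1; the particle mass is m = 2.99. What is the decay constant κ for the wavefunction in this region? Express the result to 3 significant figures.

κ = 4.03

Since E < V₀ the TISE in this region is ψ'' = κ²ψ with κ = √(2m(V₀ − E))/ℏ.
κ = √(2 × 2.99 × 2.72) = 4.033.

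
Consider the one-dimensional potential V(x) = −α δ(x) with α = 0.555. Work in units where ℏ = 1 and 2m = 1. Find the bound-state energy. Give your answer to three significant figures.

E = -0.0770

For x ≠ 0 the bound state is ψ ∝ e^{−κ|x|}; integrating the TISE across the delta gives the cusp condition 2κ = 2mα/ℏ², so κ = 0.2775.
Then E = −ℏ²κ²/(2m) = −mα²/(2ℏ²) = -0.07701.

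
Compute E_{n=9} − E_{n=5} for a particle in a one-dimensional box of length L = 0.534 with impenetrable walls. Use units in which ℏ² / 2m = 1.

E_n = n²π²ℏ²/(2mL²), so ΔE = (9² − 5²) π²ℏ²/(2mL²).
ΔE = 56 × π² / (2 × 0.5 × 0.534²) = 1938.

ΔE = 1940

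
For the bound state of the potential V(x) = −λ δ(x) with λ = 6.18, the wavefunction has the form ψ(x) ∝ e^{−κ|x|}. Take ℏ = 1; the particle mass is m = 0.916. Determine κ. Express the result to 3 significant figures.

Integrate −(ℏ²/2m)ψ'' − λδ(x)ψ = Eψ from −ε to +ε: the ψ'' term gives ψ'(0⁺) − ψ'(0⁻) and the δ term gives −(2mλ/ℏ²)ψ(0).
With ψ ∝ e^{−κ|x|} this yields −2κ = −2mλ/ℏ², so κ = mλ/ℏ² = 5.661.

κ = 5.66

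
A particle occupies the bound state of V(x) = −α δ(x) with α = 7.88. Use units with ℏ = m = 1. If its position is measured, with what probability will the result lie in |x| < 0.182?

The normalised bound state is ψ = √κ e^{−κ|x|} with κ = mα/ℏ² = 7.880.
P(|x| < d) = ∫_{−d}^{d} κ e^{−2κ|x|} dx = 1 − e^{−2κd} = 1 − e^{−2.868} = 0.9432.

P = 0.943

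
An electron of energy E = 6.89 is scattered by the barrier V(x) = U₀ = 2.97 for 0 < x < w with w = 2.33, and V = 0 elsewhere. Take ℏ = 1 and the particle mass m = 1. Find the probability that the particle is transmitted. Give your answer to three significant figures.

E > U₀: inside the barrier k₂ = √(2m(E − U₀))/ℏ = 2.800, k₂w = 6.524.
Matching at both interfaces gives T⁻¹ = 1 + U₀² sin²(k₂w) / [4E(E − U₀)] = 1.005, hence T = 0.995.

T = 0.995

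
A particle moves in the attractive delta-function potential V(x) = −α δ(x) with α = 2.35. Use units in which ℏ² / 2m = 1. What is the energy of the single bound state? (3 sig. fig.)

The bound state is ψ(x) = √κ e^{−κ|x|}. The derivative jump ψ'(0⁺) − ψ'(0⁻) = −(2mα/ℏ²)ψ(0) fixes κ = mα/ℏ² = 1.175.
Then E = −ℏ²κ²/(2m) = −mα²/(2ℏ²) = -1.381.

E = -1.38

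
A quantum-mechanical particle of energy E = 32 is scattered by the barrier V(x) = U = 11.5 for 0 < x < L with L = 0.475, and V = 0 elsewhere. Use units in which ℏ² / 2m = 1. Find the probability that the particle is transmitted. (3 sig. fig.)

E > U: inside the barrier k₂ = √(2m(E − U))/ℏ = 4.528, k₂L = 2.151.
T = [1 + U² sin²(k₂L) / (4E(E − U))]⁻¹ = 1/1.035 = 0.966.

T = 0.966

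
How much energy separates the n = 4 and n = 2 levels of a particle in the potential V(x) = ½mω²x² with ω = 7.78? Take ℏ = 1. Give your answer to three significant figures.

ΔE = 15.6

E_n = ℏω(n + ½), so ΔE = (4 − 2) ℏω = 2 × 7.78 = 15.56.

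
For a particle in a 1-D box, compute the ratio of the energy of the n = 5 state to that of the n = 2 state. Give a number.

6.25

E_n = n²π²ℏ²/(2mL²) so the ratio is n₂²/n₁² = 25/4 = 6.25.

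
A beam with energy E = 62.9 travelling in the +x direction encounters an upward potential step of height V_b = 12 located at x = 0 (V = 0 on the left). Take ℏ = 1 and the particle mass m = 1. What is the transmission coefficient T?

T = 0.997

On each side the TISE gives plane waves with k = √(2m(E − V))/ℏ: k₁ = √(2·1·62.9) = 11.22, k₂ = √(2·1·50.9) = 10.09.
Continuity of ψ and ψ′ at the step yields the reflection amplitude r = (k₁ − k₂)/(k₁ + k₂) = 0.05287; thus R = |r|² = 0.002795, T = 0.9972.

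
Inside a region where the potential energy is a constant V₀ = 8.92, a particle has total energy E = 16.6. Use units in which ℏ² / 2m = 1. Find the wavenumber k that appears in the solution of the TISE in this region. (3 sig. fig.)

With E > V₀ the solution is oscillatory, ψ ∝ e^{±ikx} with k = √(2m(E − V₀))/ℏ.
k = √(2 × 0.5 × 7.68) = 2.771.

k = 2.77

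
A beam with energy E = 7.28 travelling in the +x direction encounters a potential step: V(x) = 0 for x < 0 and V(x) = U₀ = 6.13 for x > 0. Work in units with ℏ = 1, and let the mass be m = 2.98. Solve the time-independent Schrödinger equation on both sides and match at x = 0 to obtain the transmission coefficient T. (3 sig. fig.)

T = 0.814

On each side the TISE gives plane waves with k = √(2m(E − V))/ℏ: k₁ = √(2·2.98·7.28) = 6.587, k₂ = √(2·2.98·1.15) = 2.618.
Continuity of ψ and ψ′ at the step yields the reflection amplitude r = (k₁ − k₂)/(k₁ + k₂) = 0.4312; thus R = |r|² = 0.1859, T = 0.8141.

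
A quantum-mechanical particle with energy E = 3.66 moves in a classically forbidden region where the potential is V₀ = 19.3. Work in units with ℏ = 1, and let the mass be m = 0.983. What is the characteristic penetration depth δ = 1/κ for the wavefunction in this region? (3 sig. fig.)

δ = 0.180

Since E < V₀ the TISE in this region is ψ'' = κ²ψ with κ = √(2m(V₀ − E))/ℏ.
κ = √(2 × 0.983 × 15.64) = 5.545. The penetration depth is δ = 1/κ = 0.180.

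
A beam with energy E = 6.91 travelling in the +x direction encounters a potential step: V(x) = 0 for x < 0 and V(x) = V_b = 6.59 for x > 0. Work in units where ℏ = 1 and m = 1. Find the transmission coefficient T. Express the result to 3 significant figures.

The wavenumbers are k₁ = √(2mE)/ℏ = 3.718 on the left and k₂ = √(2m(E − V_b))/ℏ = 0.8000 on the right.
Continuity of ψ and ψ′ at the step yields the reflection amplitude r = (k₁ − k₂)/(k₁ + k₂) = 0.6458; thus R = |r|² = 0.4171, T = 0.5829.

T = 0.583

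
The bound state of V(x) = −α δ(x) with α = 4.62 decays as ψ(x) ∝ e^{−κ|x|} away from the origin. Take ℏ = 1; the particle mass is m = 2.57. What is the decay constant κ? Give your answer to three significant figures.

κ = 11.9

Integrating the TISE across x = 0 gives the cusp condition ψ'(0⁺) − ψ'(0⁻) = −(2mα/ℏ²)ψ(0).
With ψ ∝ e^{−κ|x|} this yields −2κ = −2mα/ℏ², so κ = mα/ℏ² = 11.87.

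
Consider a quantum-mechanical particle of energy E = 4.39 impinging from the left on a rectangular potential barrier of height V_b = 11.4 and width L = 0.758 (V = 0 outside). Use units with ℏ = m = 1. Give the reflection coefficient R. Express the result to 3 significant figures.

Since E < V_b the interior solution is evanescent with decay constant κ = √(2m(V_b − E))/ℏ = 3.744.
κL = 2.838, sinh(κL) = 8.513.
Matching ψ, ψ′ at both faces gives T = [1 + V_b² sinh²(κL) / (4E(V_b − E))]⁻¹ = 1/77.52 = 0.0129.
R = 1 − T = 0.987.

R = 0.987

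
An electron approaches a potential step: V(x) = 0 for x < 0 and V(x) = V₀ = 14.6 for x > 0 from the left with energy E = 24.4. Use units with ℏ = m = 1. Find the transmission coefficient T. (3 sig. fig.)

T = 0.950

On each side the TISE gives plane waves with k = √(2m(E − V))/ℏ: k₁ = √(2·1·24.4) = 6.986, k₂ = √(2·1·9.8) = 4.427.
Matching ψ and ψ′ at x = 0 gives r = (k₁ − k₂)/(k₁ + k₂), so R = r² = 0.05026 and T = 1 − R = 0.9497.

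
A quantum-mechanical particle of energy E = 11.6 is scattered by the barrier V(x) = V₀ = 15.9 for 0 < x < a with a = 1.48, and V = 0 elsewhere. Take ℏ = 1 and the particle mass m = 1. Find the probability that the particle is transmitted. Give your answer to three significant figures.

Since E < V₀ the interior solution is evanescent with decay constant κ = √(2m(V₀ − E))/ℏ = 2.933.
κa = 4.340, sinh(κa) = 38.36.
Matching ψ, ψ′ at both faces gives T = [1 + V₀² sinh²(κa) / (4E(V₀ − E))]⁻¹ = 1/1865 = 0.000536.

T = 0.000536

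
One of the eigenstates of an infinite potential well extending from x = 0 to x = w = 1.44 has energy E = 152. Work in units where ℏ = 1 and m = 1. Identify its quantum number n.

n = 8

For an infinite well E_n = n²π²ℏ²/(2mw²), so n = (w/πℏ)√(2mE).
n = (1.44/π) × √(2 × 1 × 152) = 7.992 → n = 8.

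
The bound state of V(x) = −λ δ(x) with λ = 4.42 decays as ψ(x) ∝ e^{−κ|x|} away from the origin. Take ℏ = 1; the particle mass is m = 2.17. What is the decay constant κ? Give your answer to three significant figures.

Integrating the TISE across x = 0 gives the cusp condition ψ'(0⁺) − ψ'(0⁻) = −(2mλ/ℏ²)ψ(0).
With ψ ∝ e^{−κ|x|} this yields −2κ = −2mλ/ℏ², so κ = mλ/ℏ² = 9.591.

κ = 9.59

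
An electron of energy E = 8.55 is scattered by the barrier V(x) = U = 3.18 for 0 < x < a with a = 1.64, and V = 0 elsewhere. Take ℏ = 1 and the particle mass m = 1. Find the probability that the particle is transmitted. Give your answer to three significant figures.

T = 0.967

Above the barrier the interior wavenumber is k₂ = √(2m(E − U))/ℏ = 3.277, giving phase k₂a = 5.375.
T = [1 + U² sin²(k₂a) / (4E(E − U))]⁻¹ = 1/1.034 = 0.967.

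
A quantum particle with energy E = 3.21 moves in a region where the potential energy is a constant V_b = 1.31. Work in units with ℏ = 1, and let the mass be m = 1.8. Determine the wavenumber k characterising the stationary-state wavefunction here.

k = 2.62

With E > V_b the solution is oscillatory, ψ ∝ e^{±ikx} with k = √(2m(E − V_b))/ℏ.
k = √(2 × 1.8 × 1.9) = 2.615.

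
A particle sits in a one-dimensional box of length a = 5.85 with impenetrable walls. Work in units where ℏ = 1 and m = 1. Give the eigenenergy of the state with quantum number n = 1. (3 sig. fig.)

E = 0.144

The infinite-well eigenfunctions ψ_n = √(2/a) sin(nπx/a) vanish at both walls, giving E_n = n²π²ℏ²/(2ma²).
E_1 = 1² × π² / (2 × 1 × 5.85²) = 0.1442.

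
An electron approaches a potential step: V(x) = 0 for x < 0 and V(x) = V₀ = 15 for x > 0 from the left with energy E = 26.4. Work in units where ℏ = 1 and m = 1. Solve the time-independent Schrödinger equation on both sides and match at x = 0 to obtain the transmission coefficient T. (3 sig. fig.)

T = 0.957

On each side the TISE gives plane waves with k = √(2m(E − V))/ℏ: k₁ = √(2·1·26.4) = 7.266, k₂ = √(2·1·11.4) = 4.775.
Continuity of ψ and ψ′ at the step yields the reflection amplitude r = (k₁ − k₂)/(k₁ + k₂) = 0.2069; thus R = |r|² = 0.04281, T = 0.9572.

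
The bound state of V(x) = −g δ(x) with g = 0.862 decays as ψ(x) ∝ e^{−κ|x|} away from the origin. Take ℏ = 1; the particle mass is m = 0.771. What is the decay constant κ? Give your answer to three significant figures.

Integrating the TISE across x = 0 gives the cusp condition ψ'(0⁺) − ψ'(0⁻) = −(2mg/ℏ²)ψ(0).
With ψ ∝ e^{−κ|x|} this yields −2κ = −2mg/ℏ², so κ = mg/ℏ² = 0.6646.

κ = 0.665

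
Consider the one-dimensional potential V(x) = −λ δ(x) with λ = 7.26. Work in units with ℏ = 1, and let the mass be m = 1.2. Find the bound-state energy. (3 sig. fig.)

E = -31.6

For x ≠ 0 the bound state is ψ ∝ e^{−κ|x|}; integrating the TISE across the delta gives the cusp condition 2κ = 2mλ/ℏ², so κ = 8.712.
Then E = −ℏ²κ²/(2m) = −mλ²/(2ℏ²) = -31.62.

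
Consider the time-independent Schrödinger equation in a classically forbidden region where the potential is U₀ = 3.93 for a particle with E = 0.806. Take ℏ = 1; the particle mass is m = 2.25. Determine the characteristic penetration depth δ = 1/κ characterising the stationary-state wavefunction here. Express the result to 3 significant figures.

δ = 0.267

Since E < U₀ the TISE in this region is ψ'' = κ²ψ with κ = √(2m(U₀ − E))/ℏ.
κ = √(2 × 2.25 × 3.124) = 3.749. The penetration depth is δ = 1/κ = 0.267.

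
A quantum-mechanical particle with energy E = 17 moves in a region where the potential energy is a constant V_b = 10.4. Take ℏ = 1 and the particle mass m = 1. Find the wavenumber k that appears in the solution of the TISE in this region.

k = 3.63

With E > V_b the solution is oscillatory, ψ ∝ e^{±ikx} with k = √(2m(E − V_b))/ℏ.
k = √(2 × 1 × 6.6) = 3.633.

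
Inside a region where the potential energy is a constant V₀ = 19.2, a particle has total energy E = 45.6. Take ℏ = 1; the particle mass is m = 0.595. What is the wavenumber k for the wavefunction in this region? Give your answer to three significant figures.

With E > V₀ the solution is oscillatory, ψ ∝ e^{±ikx} with k = √(2m(E − V₀))/ℏ.
k = √(2 × 0.595 × 26.4) = 5.605.

k = 5.60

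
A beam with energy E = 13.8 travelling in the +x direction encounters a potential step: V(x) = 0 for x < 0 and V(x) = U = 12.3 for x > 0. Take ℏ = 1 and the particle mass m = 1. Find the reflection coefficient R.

On each side the TISE gives plane waves with k = √(2m(E − V))/ℏ: k₁ = √(2·1·13.8) = 5.254, k₂ = √(2·1·1.5) = 1.732.
Matching ψ and ψ′ at x = 0 gives r = (k₁ − k₂)/(k₁ + k₂), so R = r² = 0.2541 and T = 1 − R = 0.7459.

R = 0.254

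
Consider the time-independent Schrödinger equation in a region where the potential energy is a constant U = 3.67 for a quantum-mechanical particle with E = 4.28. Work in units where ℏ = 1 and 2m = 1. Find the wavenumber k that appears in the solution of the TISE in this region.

k = 0.781

With E > U the solution is oscillatory, ψ ∝ e^{±ikx} with k = √(2m(E − U))/ℏ.
k = √(2 × 0.5 × 0.61) = 0.7810.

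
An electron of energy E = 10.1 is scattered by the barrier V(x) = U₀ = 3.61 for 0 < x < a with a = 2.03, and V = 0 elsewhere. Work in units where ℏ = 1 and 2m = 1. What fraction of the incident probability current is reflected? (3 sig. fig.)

R = 0.0384

E > U₀: inside the barrier k₂ = √(2m(E − U₀))/ℏ = 2.548, k₂a = 5.172.
Matching at both interfaces gives T⁻¹ = 1 + U₀² sin²(k₂a) / [4E(E − U₀)] = 1.040, hence T = 0.962.
R = 1 − T = 0.0384.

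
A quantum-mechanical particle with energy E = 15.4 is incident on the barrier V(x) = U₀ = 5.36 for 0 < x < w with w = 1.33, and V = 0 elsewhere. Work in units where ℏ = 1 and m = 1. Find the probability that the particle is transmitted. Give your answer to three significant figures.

E > U₀: inside the barrier k₂ = √(2m(E − U₀))/ℏ = 4.481, k₂w = 5.960.
Matching at both interfaces gives T⁻¹ = 1 + U₀² sin²(k₂w) / [4E(E − U₀)] = 1.005, hence T = 0.995.

T = 0.995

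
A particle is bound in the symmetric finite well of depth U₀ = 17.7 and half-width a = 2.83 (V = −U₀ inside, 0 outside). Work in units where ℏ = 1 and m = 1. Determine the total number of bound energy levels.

N = 11

The dimensionless depth is z₀ = a√(2mU₀)/ℏ = 2.83 × √(35.40) = 16.84.
A new bound state (alternating even/odd) appears each time z₀ passes a multiple of π/2, so N = ⌊2z₀/π⌋ + 1 = ⌊10.72⌋ + 1 = 11.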